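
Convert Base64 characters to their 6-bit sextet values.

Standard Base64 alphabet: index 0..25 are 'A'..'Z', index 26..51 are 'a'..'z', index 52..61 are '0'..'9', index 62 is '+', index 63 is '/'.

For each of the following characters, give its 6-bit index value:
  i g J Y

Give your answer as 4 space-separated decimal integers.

Answer: 34 32 9 24

Derivation:
'i': a..z range, 26 + ord('i') − ord('a') = 34
'g': a..z range, 26 + ord('g') − ord('a') = 32
'J': A..Z range, ord('J') − ord('A') = 9
'Y': A..Z range, ord('Y') − ord('A') = 24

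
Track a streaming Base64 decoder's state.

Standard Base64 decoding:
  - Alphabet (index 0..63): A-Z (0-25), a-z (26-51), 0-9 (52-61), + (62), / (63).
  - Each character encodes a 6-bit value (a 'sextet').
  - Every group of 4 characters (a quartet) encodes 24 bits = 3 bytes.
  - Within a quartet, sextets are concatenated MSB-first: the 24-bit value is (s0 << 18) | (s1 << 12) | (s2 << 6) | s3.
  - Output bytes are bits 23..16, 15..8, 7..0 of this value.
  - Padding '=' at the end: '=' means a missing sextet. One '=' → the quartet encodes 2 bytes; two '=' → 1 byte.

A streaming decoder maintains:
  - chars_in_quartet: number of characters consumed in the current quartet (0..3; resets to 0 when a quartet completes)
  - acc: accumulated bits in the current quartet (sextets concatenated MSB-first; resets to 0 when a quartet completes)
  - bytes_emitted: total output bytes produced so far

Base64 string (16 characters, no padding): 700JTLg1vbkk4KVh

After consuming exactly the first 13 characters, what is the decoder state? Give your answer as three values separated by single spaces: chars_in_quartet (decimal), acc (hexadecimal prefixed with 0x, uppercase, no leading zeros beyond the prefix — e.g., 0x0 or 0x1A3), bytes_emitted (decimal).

After char 0 ('7'=59): chars_in_quartet=1 acc=0x3B bytes_emitted=0
After char 1 ('0'=52): chars_in_quartet=2 acc=0xEF4 bytes_emitted=0
After char 2 ('0'=52): chars_in_quartet=3 acc=0x3BD34 bytes_emitted=0
After char 3 ('J'=9): chars_in_quartet=4 acc=0xEF4D09 -> emit EF 4D 09, reset; bytes_emitted=3
After char 4 ('T'=19): chars_in_quartet=1 acc=0x13 bytes_emitted=3
After char 5 ('L'=11): chars_in_quartet=2 acc=0x4CB bytes_emitted=3
After char 6 ('g'=32): chars_in_quartet=3 acc=0x132E0 bytes_emitted=3
After char 7 ('1'=53): chars_in_quartet=4 acc=0x4CB835 -> emit 4C B8 35, reset; bytes_emitted=6
After char 8 ('v'=47): chars_in_quartet=1 acc=0x2F bytes_emitted=6
After char 9 ('b'=27): chars_in_quartet=2 acc=0xBDB bytes_emitted=6
After char 10 ('k'=36): chars_in_quartet=3 acc=0x2F6E4 bytes_emitted=6
After char 11 ('k'=36): chars_in_quartet=4 acc=0xBDB924 -> emit BD B9 24, reset; bytes_emitted=9
After char 12 ('4'=56): chars_in_quartet=1 acc=0x38 bytes_emitted=9

Answer: 1 0x38 9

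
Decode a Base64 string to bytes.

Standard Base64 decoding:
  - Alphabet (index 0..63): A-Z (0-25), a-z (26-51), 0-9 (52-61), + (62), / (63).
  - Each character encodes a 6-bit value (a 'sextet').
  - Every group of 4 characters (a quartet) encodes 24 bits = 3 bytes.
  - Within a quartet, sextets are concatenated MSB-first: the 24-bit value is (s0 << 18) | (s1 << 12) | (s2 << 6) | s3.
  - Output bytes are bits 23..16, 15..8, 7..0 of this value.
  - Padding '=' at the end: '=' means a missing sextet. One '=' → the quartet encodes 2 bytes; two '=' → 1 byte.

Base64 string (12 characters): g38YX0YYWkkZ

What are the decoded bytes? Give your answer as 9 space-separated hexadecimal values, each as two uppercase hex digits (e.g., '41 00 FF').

Answer: 83 7F 18 5F 46 18 5A 49 19

Derivation:
After char 0 ('g'=32): chars_in_quartet=1 acc=0x20 bytes_emitted=0
After char 1 ('3'=55): chars_in_quartet=2 acc=0x837 bytes_emitted=0
After char 2 ('8'=60): chars_in_quartet=3 acc=0x20DFC bytes_emitted=0
After char 3 ('Y'=24): chars_in_quartet=4 acc=0x837F18 -> emit 83 7F 18, reset; bytes_emitted=3
After char 4 ('X'=23): chars_in_quartet=1 acc=0x17 bytes_emitted=3
After char 5 ('0'=52): chars_in_quartet=2 acc=0x5F4 bytes_emitted=3
After char 6 ('Y'=24): chars_in_quartet=3 acc=0x17D18 bytes_emitted=3
After char 7 ('Y'=24): chars_in_quartet=4 acc=0x5F4618 -> emit 5F 46 18, reset; bytes_emitted=6
After char 8 ('W'=22): chars_in_quartet=1 acc=0x16 bytes_emitted=6
After char 9 ('k'=36): chars_in_quartet=2 acc=0x5A4 bytes_emitted=6
After char 10 ('k'=36): chars_in_quartet=3 acc=0x16924 bytes_emitted=6
After char 11 ('Z'=25): chars_in_quartet=4 acc=0x5A4919 -> emit 5A 49 19, reset; bytes_emitted=9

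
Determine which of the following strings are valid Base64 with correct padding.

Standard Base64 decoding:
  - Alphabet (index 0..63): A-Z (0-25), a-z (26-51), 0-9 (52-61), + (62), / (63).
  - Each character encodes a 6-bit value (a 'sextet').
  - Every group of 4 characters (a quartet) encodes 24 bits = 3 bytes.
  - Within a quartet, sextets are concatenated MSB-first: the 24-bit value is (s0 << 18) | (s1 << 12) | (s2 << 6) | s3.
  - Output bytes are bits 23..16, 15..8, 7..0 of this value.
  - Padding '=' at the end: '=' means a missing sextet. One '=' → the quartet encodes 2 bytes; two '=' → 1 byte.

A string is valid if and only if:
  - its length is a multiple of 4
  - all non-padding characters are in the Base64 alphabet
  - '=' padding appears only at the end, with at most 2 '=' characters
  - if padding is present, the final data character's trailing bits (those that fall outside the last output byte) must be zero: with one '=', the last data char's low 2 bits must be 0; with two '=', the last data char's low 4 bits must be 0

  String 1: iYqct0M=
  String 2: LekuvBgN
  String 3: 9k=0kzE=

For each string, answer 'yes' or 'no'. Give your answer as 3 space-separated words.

Answer: yes yes no

Derivation:
String 1: 'iYqct0M=' → valid
String 2: 'LekuvBgN' → valid
String 3: '9k=0kzE=' → invalid (bad char(s): ['=']; '=' in middle)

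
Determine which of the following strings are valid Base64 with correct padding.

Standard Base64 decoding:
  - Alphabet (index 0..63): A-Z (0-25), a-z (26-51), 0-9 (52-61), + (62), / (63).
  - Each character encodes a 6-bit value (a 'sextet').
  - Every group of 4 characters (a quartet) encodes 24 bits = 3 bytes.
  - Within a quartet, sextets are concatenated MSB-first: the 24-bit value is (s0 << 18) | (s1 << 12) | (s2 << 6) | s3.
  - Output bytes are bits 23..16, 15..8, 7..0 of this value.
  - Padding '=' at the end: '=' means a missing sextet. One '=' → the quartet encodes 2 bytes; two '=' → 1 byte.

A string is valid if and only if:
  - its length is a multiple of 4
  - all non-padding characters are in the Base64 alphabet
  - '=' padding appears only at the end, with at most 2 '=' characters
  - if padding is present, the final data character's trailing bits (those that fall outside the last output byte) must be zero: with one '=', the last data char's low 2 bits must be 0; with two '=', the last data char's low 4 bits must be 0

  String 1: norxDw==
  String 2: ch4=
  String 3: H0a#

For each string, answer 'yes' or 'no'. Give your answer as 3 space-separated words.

Answer: yes yes no

Derivation:
String 1: 'norxDw==' → valid
String 2: 'ch4=' → valid
String 3: 'H0a#' → invalid (bad char(s): ['#'])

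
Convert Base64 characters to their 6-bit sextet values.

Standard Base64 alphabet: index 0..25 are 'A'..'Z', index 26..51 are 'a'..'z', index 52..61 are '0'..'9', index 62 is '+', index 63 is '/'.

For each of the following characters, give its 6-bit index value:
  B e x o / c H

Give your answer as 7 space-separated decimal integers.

'B': A..Z range, ord('B') − ord('A') = 1
'e': a..z range, 26 + ord('e') − ord('a') = 30
'x': a..z range, 26 + ord('x') − ord('a') = 49
'o': a..z range, 26 + ord('o') − ord('a') = 40
'/': index 63
'c': a..z range, 26 + ord('c') − ord('a') = 28
'H': A..Z range, ord('H') − ord('A') = 7

Answer: 1 30 49 40 63 28 7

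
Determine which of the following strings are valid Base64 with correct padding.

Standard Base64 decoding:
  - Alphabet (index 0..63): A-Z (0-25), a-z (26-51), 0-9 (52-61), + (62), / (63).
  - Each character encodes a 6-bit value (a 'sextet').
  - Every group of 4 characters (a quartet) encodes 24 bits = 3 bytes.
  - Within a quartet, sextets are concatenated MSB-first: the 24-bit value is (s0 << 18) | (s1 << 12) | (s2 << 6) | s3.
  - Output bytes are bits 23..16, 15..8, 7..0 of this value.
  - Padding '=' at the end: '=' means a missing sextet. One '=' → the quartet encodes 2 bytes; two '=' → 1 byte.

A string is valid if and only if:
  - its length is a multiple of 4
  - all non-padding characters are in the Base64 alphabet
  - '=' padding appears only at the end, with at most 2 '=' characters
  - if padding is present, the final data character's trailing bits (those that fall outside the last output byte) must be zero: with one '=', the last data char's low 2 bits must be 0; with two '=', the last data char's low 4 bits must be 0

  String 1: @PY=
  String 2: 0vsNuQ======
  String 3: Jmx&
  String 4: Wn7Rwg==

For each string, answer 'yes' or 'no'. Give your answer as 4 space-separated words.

Answer: no no no yes

Derivation:
String 1: '@PY=' → invalid (bad char(s): ['@'])
String 2: '0vsNuQ======' → invalid (6 pad chars (max 2))
String 3: 'Jmx&' → invalid (bad char(s): ['&'])
String 4: 'Wn7Rwg==' → valid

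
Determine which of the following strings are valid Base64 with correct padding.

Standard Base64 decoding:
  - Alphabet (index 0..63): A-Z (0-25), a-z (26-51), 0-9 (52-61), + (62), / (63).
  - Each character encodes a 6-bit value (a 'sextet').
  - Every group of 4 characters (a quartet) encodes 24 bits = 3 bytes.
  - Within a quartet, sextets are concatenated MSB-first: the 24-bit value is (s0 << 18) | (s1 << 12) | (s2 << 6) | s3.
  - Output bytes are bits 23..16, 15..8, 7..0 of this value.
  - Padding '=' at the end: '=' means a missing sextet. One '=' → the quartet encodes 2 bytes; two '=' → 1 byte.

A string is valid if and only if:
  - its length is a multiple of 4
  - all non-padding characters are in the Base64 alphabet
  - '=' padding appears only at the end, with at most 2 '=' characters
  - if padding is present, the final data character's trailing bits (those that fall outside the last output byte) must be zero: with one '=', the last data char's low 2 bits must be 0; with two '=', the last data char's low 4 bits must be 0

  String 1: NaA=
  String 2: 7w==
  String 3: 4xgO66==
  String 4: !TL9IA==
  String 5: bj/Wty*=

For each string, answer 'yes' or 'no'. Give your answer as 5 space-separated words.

String 1: 'NaA=' → valid
String 2: '7w==' → valid
String 3: '4xgO66==' → invalid (bad trailing bits)
String 4: '!TL9IA==' → invalid (bad char(s): ['!'])
String 5: 'bj/Wty*=' → invalid (bad char(s): ['*'])

Answer: yes yes no no no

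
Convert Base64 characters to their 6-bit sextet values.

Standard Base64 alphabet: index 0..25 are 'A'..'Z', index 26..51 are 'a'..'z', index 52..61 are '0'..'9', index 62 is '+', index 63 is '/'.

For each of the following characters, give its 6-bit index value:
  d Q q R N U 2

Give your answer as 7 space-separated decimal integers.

Answer: 29 16 42 17 13 20 54

Derivation:
'd': a..z range, 26 + ord('d') − ord('a') = 29
'Q': A..Z range, ord('Q') − ord('A') = 16
'q': a..z range, 26 + ord('q') − ord('a') = 42
'R': A..Z range, ord('R') − ord('A') = 17
'N': A..Z range, ord('N') − ord('A') = 13
'U': A..Z range, ord('U') − ord('A') = 20
'2': 0..9 range, 52 + ord('2') − ord('0') = 54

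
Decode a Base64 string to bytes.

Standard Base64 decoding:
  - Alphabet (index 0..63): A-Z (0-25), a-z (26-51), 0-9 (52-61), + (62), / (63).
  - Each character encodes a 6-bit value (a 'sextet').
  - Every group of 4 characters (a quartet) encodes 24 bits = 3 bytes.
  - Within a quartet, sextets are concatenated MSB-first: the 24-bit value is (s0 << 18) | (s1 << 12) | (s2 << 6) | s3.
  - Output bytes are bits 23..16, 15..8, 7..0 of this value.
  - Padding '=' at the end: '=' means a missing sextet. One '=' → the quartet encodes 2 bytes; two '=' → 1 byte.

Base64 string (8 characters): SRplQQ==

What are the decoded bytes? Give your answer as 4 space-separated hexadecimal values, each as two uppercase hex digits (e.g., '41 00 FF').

After char 0 ('S'=18): chars_in_quartet=1 acc=0x12 bytes_emitted=0
After char 1 ('R'=17): chars_in_quartet=2 acc=0x491 bytes_emitted=0
After char 2 ('p'=41): chars_in_quartet=3 acc=0x12469 bytes_emitted=0
After char 3 ('l'=37): chars_in_quartet=4 acc=0x491A65 -> emit 49 1A 65, reset; bytes_emitted=3
After char 4 ('Q'=16): chars_in_quartet=1 acc=0x10 bytes_emitted=3
After char 5 ('Q'=16): chars_in_quartet=2 acc=0x410 bytes_emitted=3
Padding '==': partial quartet acc=0x410 -> emit 41; bytes_emitted=4

Answer: 49 1A 65 41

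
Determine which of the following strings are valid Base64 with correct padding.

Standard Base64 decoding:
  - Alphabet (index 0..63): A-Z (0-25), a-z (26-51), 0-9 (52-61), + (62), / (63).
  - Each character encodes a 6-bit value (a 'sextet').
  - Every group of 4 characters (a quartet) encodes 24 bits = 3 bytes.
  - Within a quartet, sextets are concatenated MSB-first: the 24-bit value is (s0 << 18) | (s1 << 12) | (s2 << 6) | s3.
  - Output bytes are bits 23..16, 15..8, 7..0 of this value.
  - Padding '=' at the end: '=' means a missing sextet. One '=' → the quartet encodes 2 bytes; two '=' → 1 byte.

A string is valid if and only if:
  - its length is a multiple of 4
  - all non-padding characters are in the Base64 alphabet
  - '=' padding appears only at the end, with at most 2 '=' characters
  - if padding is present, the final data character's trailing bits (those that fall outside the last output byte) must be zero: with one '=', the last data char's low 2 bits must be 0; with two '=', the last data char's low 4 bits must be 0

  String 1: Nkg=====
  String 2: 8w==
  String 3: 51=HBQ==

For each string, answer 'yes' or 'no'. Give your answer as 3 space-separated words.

Answer: no yes no

Derivation:
String 1: 'Nkg=====' → invalid (5 pad chars (max 2))
String 2: '8w==' → valid
String 3: '51=HBQ==' → invalid (bad char(s): ['=']; '=' in middle)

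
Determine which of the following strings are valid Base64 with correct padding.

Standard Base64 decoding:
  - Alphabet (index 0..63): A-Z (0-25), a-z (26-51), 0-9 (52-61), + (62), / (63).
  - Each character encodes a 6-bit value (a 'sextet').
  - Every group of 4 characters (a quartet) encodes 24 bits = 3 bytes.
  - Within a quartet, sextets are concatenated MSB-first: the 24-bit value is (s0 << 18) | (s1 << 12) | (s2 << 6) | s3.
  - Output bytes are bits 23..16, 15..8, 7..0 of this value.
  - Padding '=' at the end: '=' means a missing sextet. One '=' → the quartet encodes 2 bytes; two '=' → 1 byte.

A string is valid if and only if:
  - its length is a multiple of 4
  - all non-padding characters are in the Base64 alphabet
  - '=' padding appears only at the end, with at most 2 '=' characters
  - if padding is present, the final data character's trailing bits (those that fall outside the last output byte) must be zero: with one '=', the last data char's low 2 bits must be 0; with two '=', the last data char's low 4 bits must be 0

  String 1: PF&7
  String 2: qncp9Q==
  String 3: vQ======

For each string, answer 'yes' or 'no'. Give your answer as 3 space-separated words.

Answer: no yes no

Derivation:
String 1: 'PF&7' → invalid (bad char(s): ['&'])
String 2: 'qncp9Q==' → valid
String 3: 'vQ======' → invalid (6 pad chars (max 2))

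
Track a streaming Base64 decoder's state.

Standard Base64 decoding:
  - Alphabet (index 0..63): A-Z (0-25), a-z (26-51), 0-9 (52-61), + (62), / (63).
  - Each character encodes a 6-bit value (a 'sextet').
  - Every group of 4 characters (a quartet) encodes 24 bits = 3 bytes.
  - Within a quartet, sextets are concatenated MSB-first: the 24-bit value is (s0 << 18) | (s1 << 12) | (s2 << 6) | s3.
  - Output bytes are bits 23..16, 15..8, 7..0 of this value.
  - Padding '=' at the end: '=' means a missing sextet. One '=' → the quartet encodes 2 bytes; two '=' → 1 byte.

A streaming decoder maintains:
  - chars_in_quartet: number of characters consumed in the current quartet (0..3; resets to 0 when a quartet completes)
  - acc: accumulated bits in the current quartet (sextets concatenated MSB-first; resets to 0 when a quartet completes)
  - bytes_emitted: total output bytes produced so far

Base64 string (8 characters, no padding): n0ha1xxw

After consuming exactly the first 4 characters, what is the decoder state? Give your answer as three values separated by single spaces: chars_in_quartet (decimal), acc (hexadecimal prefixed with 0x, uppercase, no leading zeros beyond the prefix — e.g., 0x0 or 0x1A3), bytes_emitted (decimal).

After char 0 ('n'=39): chars_in_quartet=1 acc=0x27 bytes_emitted=0
After char 1 ('0'=52): chars_in_quartet=2 acc=0x9F4 bytes_emitted=0
After char 2 ('h'=33): chars_in_quartet=3 acc=0x27D21 bytes_emitted=0
After char 3 ('a'=26): chars_in_quartet=4 acc=0x9F485A -> emit 9F 48 5A, reset; bytes_emitted=3

Answer: 0 0x0 3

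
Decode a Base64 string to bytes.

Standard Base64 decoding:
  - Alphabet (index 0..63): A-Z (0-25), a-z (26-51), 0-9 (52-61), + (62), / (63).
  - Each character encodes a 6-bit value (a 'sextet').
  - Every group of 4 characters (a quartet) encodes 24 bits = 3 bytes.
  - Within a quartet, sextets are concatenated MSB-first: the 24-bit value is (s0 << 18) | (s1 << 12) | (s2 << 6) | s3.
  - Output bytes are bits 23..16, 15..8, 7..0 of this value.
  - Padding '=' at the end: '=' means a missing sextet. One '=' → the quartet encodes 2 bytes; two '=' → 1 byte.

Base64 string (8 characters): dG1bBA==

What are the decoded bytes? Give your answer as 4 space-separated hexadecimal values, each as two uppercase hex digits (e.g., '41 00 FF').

After char 0 ('d'=29): chars_in_quartet=1 acc=0x1D bytes_emitted=0
After char 1 ('G'=6): chars_in_quartet=2 acc=0x746 bytes_emitted=0
After char 2 ('1'=53): chars_in_quartet=3 acc=0x1D1B5 bytes_emitted=0
After char 3 ('b'=27): chars_in_quartet=4 acc=0x746D5B -> emit 74 6D 5B, reset; bytes_emitted=3
After char 4 ('B'=1): chars_in_quartet=1 acc=0x1 bytes_emitted=3
After char 5 ('A'=0): chars_in_quartet=2 acc=0x40 bytes_emitted=3
Padding '==': partial quartet acc=0x40 -> emit 04; bytes_emitted=4

Answer: 74 6D 5B 04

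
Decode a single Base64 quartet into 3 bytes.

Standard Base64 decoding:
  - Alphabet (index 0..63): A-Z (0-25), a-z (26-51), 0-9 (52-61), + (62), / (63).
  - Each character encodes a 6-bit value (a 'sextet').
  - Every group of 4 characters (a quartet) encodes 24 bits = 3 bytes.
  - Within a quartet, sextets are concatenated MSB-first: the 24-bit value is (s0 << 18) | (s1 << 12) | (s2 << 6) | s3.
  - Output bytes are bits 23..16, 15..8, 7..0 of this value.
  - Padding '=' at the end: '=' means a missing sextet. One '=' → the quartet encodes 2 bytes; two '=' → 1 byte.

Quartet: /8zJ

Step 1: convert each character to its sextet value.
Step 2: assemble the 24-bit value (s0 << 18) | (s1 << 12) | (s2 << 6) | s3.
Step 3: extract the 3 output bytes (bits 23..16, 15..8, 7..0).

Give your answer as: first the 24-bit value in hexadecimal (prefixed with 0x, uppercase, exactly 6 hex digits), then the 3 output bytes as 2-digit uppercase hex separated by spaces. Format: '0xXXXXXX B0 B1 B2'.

Answer: 0xFFCCC9 FF CC C9

Derivation:
Sextets: /=63, 8=60, z=51, J=9
24-bit: (63<<18) | (60<<12) | (51<<6) | 9
      = 0xFC0000 | 0x03C000 | 0x000CC0 | 0x000009
      = 0xFFCCC9
Bytes: (v>>16)&0xFF=FF, (v>>8)&0xFF=CC, v&0xFF=C9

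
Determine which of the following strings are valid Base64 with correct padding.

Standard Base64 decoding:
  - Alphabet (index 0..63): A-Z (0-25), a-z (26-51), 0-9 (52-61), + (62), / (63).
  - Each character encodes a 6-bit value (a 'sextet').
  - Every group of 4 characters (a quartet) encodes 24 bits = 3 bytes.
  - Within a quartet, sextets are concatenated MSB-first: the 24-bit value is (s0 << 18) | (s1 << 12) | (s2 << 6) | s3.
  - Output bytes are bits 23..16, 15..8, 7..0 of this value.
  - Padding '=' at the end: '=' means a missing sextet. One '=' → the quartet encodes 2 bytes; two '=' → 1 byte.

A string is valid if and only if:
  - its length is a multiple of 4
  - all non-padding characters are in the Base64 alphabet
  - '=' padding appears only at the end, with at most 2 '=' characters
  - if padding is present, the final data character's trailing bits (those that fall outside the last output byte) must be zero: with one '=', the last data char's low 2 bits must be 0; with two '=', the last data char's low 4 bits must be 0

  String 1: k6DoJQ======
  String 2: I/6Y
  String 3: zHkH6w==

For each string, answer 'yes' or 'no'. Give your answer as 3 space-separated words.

Answer: no yes yes

Derivation:
String 1: 'k6DoJQ======' → invalid (6 pad chars (max 2))
String 2: 'I/6Y' → valid
String 3: 'zHkH6w==' → valid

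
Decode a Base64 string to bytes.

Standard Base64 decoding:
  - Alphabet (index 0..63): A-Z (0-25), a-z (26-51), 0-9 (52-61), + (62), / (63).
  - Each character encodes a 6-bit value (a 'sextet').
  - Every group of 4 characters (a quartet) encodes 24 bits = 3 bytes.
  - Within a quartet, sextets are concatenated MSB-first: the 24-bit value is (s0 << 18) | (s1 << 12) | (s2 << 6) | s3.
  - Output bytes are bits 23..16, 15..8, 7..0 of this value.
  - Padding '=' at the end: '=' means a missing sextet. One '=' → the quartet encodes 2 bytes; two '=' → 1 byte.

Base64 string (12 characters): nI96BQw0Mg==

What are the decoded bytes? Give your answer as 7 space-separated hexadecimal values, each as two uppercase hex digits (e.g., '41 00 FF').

After char 0 ('n'=39): chars_in_quartet=1 acc=0x27 bytes_emitted=0
After char 1 ('I'=8): chars_in_quartet=2 acc=0x9C8 bytes_emitted=0
After char 2 ('9'=61): chars_in_quartet=3 acc=0x2723D bytes_emitted=0
After char 3 ('6'=58): chars_in_quartet=4 acc=0x9C8F7A -> emit 9C 8F 7A, reset; bytes_emitted=3
After char 4 ('B'=1): chars_in_quartet=1 acc=0x1 bytes_emitted=3
After char 5 ('Q'=16): chars_in_quartet=2 acc=0x50 bytes_emitted=3
After char 6 ('w'=48): chars_in_quartet=3 acc=0x1430 bytes_emitted=3
After char 7 ('0'=52): chars_in_quartet=4 acc=0x50C34 -> emit 05 0C 34, reset; bytes_emitted=6
After char 8 ('M'=12): chars_in_quartet=1 acc=0xC bytes_emitted=6
After char 9 ('g'=32): chars_in_quartet=2 acc=0x320 bytes_emitted=6
Padding '==': partial quartet acc=0x320 -> emit 32; bytes_emitted=7

Answer: 9C 8F 7A 05 0C 34 32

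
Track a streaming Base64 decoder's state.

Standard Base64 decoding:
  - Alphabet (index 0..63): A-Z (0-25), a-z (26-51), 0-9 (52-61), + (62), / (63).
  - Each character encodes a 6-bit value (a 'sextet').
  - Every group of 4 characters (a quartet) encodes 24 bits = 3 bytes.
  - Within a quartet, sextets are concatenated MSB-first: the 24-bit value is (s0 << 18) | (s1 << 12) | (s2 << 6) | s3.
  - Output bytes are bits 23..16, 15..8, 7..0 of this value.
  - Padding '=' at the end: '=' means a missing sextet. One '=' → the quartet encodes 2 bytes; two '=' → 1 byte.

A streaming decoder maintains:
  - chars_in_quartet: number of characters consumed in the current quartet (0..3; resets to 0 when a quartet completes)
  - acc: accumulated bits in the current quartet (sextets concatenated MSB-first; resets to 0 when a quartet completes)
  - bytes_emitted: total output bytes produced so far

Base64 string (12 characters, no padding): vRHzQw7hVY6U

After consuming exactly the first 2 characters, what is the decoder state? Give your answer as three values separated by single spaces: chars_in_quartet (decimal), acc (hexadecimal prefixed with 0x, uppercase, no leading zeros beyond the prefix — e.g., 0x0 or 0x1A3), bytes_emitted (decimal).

Answer: 2 0xBD1 0

Derivation:
After char 0 ('v'=47): chars_in_quartet=1 acc=0x2F bytes_emitted=0
After char 1 ('R'=17): chars_in_quartet=2 acc=0xBD1 bytes_emitted=0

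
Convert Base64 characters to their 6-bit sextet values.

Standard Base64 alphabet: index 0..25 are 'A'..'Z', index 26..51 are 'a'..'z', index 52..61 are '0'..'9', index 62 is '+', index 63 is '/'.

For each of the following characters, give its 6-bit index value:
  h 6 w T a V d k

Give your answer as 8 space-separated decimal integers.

Answer: 33 58 48 19 26 21 29 36

Derivation:
'h': a..z range, 26 + ord('h') − ord('a') = 33
'6': 0..9 range, 52 + ord('6') − ord('0') = 58
'w': a..z range, 26 + ord('w') − ord('a') = 48
'T': A..Z range, ord('T') − ord('A') = 19
'a': a..z range, 26 + ord('a') − ord('a') = 26
'V': A..Z range, ord('V') − ord('A') = 21
'd': a..z range, 26 + ord('d') − ord('a') = 29
'k': a..z range, 26 + ord('k') − ord('a') = 36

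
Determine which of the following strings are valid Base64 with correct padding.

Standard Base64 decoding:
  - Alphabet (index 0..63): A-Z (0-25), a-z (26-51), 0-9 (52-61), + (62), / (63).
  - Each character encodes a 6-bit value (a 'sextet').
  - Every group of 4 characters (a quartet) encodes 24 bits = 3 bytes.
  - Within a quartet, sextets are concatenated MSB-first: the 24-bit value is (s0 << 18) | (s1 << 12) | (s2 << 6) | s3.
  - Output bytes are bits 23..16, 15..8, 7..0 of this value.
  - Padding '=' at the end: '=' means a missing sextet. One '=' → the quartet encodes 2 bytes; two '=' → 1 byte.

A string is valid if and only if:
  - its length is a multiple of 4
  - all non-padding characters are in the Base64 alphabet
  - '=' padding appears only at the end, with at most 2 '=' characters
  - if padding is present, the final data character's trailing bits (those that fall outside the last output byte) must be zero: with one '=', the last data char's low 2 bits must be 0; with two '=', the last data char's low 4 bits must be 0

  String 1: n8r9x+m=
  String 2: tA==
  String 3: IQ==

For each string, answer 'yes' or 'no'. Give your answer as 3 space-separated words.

String 1: 'n8r9x+m=' → invalid (bad trailing bits)
String 2: 'tA==' → valid
String 3: 'IQ==' → valid

Answer: no yes yes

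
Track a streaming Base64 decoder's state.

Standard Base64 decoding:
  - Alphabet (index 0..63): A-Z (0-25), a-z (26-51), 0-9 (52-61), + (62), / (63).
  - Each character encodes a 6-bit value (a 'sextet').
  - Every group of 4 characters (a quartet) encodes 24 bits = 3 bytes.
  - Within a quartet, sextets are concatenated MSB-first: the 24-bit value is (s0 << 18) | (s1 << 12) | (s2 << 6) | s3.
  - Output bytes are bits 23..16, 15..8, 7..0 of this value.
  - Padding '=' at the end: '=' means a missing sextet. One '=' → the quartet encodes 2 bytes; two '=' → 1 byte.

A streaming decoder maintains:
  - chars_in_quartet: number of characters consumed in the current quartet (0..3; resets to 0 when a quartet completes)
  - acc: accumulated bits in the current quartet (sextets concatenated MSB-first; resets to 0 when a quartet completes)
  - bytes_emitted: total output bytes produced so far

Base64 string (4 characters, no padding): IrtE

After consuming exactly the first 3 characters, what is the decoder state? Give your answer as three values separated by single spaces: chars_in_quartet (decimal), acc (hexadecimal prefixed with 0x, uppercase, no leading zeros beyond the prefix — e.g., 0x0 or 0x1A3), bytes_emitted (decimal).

Answer: 3 0x8AED 0

Derivation:
After char 0 ('I'=8): chars_in_quartet=1 acc=0x8 bytes_emitted=0
After char 1 ('r'=43): chars_in_quartet=2 acc=0x22B bytes_emitted=0
After char 2 ('t'=45): chars_in_quartet=3 acc=0x8AED bytes_emitted=0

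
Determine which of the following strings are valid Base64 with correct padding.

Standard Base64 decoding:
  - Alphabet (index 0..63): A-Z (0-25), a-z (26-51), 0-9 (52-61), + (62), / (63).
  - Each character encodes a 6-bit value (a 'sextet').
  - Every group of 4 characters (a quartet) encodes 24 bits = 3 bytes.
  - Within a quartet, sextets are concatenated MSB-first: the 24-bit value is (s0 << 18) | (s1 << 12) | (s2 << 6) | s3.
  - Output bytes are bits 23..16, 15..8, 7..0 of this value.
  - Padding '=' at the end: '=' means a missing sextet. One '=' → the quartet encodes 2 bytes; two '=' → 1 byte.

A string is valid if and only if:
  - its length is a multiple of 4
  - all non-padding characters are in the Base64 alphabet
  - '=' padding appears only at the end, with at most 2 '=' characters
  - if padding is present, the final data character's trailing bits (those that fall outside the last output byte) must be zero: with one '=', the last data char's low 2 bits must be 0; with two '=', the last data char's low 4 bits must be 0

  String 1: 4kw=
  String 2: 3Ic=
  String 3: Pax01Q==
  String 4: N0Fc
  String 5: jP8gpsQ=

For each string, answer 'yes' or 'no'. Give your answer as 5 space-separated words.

Answer: yes yes yes yes yes

Derivation:
String 1: '4kw=' → valid
String 2: '3Ic=' → valid
String 3: 'Pax01Q==' → valid
String 4: 'N0Fc' → valid
String 5: 'jP8gpsQ=' → valid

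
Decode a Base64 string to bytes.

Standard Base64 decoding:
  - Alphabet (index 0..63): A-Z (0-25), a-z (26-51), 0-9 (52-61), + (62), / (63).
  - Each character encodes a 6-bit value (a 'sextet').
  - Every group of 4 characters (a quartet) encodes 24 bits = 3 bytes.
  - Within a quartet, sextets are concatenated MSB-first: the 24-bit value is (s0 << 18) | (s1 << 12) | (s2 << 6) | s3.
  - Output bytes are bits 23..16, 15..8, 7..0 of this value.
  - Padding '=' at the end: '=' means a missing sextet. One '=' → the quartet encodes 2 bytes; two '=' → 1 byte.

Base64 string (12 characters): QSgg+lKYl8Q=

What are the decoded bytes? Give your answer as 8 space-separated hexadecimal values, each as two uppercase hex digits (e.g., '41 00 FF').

After char 0 ('Q'=16): chars_in_quartet=1 acc=0x10 bytes_emitted=0
After char 1 ('S'=18): chars_in_quartet=2 acc=0x412 bytes_emitted=0
After char 2 ('g'=32): chars_in_quartet=3 acc=0x104A0 bytes_emitted=0
After char 3 ('g'=32): chars_in_quartet=4 acc=0x412820 -> emit 41 28 20, reset; bytes_emitted=3
After char 4 ('+'=62): chars_in_quartet=1 acc=0x3E bytes_emitted=3
After char 5 ('l'=37): chars_in_quartet=2 acc=0xFA5 bytes_emitted=3
After char 6 ('K'=10): chars_in_quartet=3 acc=0x3E94A bytes_emitted=3
After char 7 ('Y'=24): chars_in_quartet=4 acc=0xFA5298 -> emit FA 52 98, reset; bytes_emitted=6
After char 8 ('l'=37): chars_in_quartet=1 acc=0x25 bytes_emitted=6
After char 9 ('8'=60): chars_in_quartet=2 acc=0x97C bytes_emitted=6
After char 10 ('Q'=16): chars_in_quartet=3 acc=0x25F10 bytes_emitted=6
Padding '=': partial quartet acc=0x25F10 -> emit 97 C4; bytes_emitted=8

Answer: 41 28 20 FA 52 98 97 C4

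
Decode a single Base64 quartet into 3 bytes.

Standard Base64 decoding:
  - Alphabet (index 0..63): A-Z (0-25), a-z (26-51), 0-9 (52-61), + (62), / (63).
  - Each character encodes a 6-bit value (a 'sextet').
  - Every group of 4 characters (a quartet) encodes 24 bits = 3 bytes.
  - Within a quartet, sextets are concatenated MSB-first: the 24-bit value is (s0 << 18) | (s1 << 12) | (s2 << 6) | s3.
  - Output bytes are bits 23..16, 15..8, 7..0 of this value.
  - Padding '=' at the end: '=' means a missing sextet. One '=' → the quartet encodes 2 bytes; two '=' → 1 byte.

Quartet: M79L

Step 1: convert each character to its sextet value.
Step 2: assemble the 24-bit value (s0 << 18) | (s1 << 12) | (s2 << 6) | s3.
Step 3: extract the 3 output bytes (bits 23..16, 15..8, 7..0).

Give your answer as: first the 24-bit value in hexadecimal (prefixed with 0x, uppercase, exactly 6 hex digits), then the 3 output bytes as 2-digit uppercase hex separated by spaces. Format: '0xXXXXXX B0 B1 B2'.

Sextets: M=12, 7=59, 9=61, L=11
24-bit: (12<<18) | (59<<12) | (61<<6) | 11
      = 0x300000 | 0x03B000 | 0x000F40 | 0x00000B
      = 0x33BF4B
Bytes: (v>>16)&0xFF=33, (v>>8)&0xFF=BF, v&0xFF=4B

Answer: 0x33BF4B 33 BF 4B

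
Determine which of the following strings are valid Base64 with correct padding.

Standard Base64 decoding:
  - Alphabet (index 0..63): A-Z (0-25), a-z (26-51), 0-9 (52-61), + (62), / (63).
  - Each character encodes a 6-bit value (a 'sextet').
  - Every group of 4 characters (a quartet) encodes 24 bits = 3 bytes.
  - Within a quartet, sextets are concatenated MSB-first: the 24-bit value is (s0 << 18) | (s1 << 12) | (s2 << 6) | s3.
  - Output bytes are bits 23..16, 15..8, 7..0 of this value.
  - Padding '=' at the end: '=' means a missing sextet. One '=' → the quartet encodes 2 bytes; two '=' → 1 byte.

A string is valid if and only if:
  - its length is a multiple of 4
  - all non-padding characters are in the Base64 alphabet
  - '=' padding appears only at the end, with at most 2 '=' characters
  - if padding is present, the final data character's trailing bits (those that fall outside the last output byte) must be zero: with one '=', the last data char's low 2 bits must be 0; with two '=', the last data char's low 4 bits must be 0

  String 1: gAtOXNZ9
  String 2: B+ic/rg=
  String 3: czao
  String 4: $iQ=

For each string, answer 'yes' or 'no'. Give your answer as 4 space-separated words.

String 1: 'gAtOXNZ9' → valid
String 2: 'B+ic/rg=' → valid
String 3: 'czao' → valid
String 4: '$iQ=' → invalid (bad char(s): ['$'])

Answer: yes yes yes no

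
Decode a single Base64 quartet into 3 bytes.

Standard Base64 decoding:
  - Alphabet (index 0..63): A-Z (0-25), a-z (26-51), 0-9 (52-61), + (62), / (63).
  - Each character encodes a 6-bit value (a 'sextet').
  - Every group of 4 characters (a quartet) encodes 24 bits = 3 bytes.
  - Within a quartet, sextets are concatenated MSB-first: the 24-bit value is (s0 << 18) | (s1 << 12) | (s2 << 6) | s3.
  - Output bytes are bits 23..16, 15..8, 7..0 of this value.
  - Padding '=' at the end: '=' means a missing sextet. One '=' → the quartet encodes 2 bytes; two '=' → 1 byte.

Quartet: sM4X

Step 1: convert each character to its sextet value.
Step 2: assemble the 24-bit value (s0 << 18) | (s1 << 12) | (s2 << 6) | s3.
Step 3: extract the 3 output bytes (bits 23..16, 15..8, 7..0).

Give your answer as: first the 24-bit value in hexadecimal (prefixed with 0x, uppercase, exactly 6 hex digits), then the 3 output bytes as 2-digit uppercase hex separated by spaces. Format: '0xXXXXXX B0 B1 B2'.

Sextets: s=44, M=12, 4=56, X=23
24-bit: (44<<18) | (12<<12) | (56<<6) | 23
      = 0xB00000 | 0x00C000 | 0x000E00 | 0x000017
      = 0xB0CE17
Bytes: (v>>16)&0xFF=B0, (v>>8)&0xFF=CE, v&0xFF=17

Answer: 0xB0CE17 B0 CE 17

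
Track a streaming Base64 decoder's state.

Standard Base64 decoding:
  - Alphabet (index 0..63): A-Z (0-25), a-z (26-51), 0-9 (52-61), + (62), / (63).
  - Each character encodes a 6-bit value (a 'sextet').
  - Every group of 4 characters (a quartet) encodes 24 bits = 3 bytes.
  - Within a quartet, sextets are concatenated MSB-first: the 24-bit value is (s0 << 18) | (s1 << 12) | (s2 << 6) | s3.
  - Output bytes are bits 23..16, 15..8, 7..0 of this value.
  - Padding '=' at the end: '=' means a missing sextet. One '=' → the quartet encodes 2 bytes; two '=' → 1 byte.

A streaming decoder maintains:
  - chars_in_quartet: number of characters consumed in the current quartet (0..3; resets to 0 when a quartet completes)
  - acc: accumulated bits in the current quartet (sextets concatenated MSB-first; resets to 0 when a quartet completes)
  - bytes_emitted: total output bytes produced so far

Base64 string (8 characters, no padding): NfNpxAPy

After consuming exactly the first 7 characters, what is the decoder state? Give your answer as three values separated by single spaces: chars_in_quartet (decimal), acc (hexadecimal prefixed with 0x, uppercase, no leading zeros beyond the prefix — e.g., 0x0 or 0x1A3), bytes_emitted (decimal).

After char 0 ('N'=13): chars_in_quartet=1 acc=0xD bytes_emitted=0
After char 1 ('f'=31): chars_in_quartet=2 acc=0x35F bytes_emitted=0
After char 2 ('N'=13): chars_in_quartet=3 acc=0xD7CD bytes_emitted=0
After char 3 ('p'=41): chars_in_quartet=4 acc=0x35F369 -> emit 35 F3 69, reset; bytes_emitted=3
After char 4 ('x'=49): chars_in_quartet=1 acc=0x31 bytes_emitted=3
After char 5 ('A'=0): chars_in_quartet=2 acc=0xC40 bytes_emitted=3
After char 6 ('P'=15): chars_in_quartet=3 acc=0x3100F bytes_emitted=3

Answer: 3 0x3100F 3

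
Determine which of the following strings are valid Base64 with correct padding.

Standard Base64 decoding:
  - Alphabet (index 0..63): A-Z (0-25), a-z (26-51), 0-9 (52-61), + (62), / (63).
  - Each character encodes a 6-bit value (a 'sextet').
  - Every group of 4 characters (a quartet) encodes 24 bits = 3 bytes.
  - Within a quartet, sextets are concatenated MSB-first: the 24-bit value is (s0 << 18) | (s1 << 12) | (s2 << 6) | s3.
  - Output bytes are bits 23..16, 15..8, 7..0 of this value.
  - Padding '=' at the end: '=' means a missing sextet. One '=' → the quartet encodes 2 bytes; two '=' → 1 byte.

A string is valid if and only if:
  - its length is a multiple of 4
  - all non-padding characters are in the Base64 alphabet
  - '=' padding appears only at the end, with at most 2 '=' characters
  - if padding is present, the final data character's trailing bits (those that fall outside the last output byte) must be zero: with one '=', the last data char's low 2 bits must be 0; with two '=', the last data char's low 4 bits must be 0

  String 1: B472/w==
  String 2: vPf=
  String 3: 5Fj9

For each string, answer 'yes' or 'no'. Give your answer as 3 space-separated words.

String 1: 'B472/w==' → valid
String 2: 'vPf=' → invalid (bad trailing bits)
String 3: '5Fj9' → valid

Answer: yes no yes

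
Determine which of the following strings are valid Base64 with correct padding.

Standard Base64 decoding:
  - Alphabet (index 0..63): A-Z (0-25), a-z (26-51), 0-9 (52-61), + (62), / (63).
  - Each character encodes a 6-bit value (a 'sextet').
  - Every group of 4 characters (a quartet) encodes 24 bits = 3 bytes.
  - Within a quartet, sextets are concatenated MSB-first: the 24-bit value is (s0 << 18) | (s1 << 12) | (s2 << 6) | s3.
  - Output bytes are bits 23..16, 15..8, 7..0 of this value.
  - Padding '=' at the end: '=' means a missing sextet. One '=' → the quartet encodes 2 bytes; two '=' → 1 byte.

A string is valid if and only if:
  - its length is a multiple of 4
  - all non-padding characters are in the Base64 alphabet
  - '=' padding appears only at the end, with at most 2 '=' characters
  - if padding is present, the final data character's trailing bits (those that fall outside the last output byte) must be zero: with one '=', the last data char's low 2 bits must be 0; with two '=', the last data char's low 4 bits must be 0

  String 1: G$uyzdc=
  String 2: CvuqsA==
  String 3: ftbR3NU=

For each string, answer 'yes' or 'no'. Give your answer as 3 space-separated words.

Answer: no yes yes

Derivation:
String 1: 'G$uyzdc=' → invalid (bad char(s): ['$'])
String 2: 'CvuqsA==' → valid
String 3: 'ftbR3NU=' → valid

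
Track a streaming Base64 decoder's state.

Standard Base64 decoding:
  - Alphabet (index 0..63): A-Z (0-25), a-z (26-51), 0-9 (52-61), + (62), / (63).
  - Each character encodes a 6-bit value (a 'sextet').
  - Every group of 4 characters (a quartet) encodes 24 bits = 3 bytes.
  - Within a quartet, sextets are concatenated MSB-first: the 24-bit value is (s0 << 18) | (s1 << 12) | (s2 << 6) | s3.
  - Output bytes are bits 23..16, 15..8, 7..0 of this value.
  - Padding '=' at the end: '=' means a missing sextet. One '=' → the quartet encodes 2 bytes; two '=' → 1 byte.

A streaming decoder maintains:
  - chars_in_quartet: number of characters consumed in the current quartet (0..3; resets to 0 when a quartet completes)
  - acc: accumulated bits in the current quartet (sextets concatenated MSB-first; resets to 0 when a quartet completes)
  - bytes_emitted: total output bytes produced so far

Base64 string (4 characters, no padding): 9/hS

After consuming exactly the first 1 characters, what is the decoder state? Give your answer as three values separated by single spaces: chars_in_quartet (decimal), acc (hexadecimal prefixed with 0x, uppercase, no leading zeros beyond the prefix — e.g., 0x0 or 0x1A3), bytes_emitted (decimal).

After char 0 ('9'=61): chars_in_quartet=1 acc=0x3D bytes_emitted=0

Answer: 1 0x3D 0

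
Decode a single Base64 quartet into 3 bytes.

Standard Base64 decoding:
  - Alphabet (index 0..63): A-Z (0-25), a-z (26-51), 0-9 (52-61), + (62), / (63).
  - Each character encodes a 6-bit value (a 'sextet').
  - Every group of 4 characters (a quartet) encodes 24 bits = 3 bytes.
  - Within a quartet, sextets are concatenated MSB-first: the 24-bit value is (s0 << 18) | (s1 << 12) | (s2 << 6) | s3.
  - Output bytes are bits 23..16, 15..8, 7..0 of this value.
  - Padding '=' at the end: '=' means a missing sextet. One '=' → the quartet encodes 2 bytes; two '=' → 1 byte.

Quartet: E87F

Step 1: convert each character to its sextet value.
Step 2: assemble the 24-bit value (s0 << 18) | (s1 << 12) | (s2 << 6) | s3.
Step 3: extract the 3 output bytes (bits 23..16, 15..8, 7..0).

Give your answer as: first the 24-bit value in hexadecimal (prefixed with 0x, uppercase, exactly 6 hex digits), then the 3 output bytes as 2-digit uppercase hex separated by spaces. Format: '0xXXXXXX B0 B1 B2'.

Sextets: E=4, 8=60, 7=59, F=5
24-bit: (4<<18) | (60<<12) | (59<<6) | 5
      = 0x100000 | 0x03C000 | 0x000EC0 | 0x000005
      = 0x13CEC5
Bytes: (v>>16)&0xFF=13, (v>>8)&0xFF=CE, v&0xFF=C5

Answer: 0x13CEC5 13 CE C5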